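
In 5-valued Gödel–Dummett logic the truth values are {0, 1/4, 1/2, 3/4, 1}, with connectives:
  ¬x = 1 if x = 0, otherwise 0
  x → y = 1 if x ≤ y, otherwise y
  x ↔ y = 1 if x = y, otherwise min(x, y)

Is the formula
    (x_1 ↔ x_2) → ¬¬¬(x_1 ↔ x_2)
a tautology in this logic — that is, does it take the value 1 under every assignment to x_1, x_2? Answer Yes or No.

Counterexample: take x_1 = 0, x_2 = 0.
x_1 ↔ x_2 = 0 ↔ 0 = 1
x_1 ↔ x_2 = 0 ↔ 0 = 1
¬(x_1 ↔ x_2) = ¬1 = 0
¬¬(x_1 ↔ x_2) = ¬0 = 1
¬¬¬(x_1 ↔ x_2) = ¬1 = 0
(x_1 ↔ x_2) → ¬¬¬(x_1 ↔ x_2) = 1 → 0 = 0
This gives 0 ≠ 1.

No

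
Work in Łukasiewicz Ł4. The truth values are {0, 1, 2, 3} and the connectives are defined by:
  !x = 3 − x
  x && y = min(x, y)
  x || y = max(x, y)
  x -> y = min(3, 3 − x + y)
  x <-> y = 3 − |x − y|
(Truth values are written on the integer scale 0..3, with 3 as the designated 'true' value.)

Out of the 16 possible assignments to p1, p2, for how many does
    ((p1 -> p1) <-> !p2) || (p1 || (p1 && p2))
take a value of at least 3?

7

p1 = 0, p2 = 0 ↦ 3  ≥
p1 = 0, p2 = 1 ↦ 2  <
p1 = 0, p2 = 2 ↦ 1  <
p1 = 0, p2 = 3 ↦ 0  <
p1 = 1, p2 = 0 ↦ 3  ≥
p1 = 1, p2 = 1 ↦ 2  <
p1 = 1, p2 = 2 ↦ 1  <
p1 = 1, p2 = 3 ↦ 1  <
p1 = 2, p2 = 0 ↦ 3  ≥
p1 = 2, p2 = 1 ↦ 2  <
p1 = 2, p2 = 2 ↦ 2  <
p1 = 2, p2 = 3 ↦ 2  <
p1 = 3, p2 = 0 ↦ 3  ≥
p1 = 3, p2 = 1 ↦ 3  ≥
p1 = 3, p2 = 2 ↦ 3  ≥
p1 = 3, p2 = 3 ↦ 3  ≥
So 7 of the 16 assignments meet the threshold.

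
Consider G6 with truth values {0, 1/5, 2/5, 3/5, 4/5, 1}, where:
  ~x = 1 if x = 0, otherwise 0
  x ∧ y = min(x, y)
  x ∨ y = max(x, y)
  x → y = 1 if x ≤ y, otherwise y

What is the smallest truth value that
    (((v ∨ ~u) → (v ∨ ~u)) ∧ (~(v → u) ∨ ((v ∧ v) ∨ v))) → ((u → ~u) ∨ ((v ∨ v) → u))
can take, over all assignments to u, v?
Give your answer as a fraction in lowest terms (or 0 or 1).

1/5

Take u = 1/5, v = 2/5:
~u = ~1/5 = 0
v ∨ ~u = 2/5 ∨ 0 = 2/5
~u = ~1/5 = 0
v ∨ ~u = 2/5 ∨ 0 = 2/5
(v ∨ ~u) → (v ∨ ~u) = 2/5 → 2/5 = 1
v → u = 2/5 → 1/5 = 1/5
~(v → u) = ~1/5 = 0
v ∧ v = 2/5 ∧ 2/5 = 2/5
(v ∧ v) ∨ v = 2/5 ∨ 2/5 = 2/5
~(v → u) ∨ ((v ∧ v) ∨ v) = 0 ∨ 2/5 = 2/5
((v ∨ ~u) → (v ∨ ~u)) ∧ (~(v → u) ∨ ((v ∧ v) ∨ v)) = 1 ∧ 2/5 = 2/5
~u = ~1/5 = 0
u → ~u = 1/5 → 0 = 0
v ∨ v = 2/5 ∨ 2/5 = 2/5
(v ∨ v) → u = 2/5 → 1/5 = 1/5
(u → ~u) ∨ ((v ∨ v) → u) = 0 ∨ 1/5 = 1/5
(((v ∨ ~u) → (v ∨ ~u)) ∧ (~(v → u) ∨ ((v ∧ v) ∨ v))) → ((u → ~u) ∨ ((v ∨ v) → u)) = 2/5 → 1/5 = 1/5
No assignment yields a value below 1/5, so this is the minimum.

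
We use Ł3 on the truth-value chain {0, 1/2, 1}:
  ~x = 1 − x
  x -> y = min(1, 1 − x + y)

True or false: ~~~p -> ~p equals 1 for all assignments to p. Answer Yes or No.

p = 0 ↦ 1
p = 1/2 ↦ 1
p = 1 ↦ 1
Every assignment gives a value ≥ 1.

Yes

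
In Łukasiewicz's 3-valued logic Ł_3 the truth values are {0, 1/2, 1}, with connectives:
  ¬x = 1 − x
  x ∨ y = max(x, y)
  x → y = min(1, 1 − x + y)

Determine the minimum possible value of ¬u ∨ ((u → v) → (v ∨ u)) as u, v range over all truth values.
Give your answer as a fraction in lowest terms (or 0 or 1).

1/2

Take u = 1/2, v = 1/2:
¬u = ¬1/2 = 1/2
u → v = 1/2 → 1/2 = 1
v ∨ u = 1/2 ∨ 1/2 = 1/2
(u → v) → (v ∨ u) = 1 → 1/2 = 1/2
¬u ∨ ((u → v) → (v ∨ u)) = 1/2 ∨ 1/2 = 1/2
No assignment yields a value below 1/2, so this is the minimum.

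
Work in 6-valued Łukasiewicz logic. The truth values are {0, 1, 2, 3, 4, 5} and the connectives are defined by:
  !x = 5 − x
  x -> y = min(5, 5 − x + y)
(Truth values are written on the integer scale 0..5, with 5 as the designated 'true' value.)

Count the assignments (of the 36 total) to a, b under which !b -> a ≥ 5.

value 5: 21 assignments (counts)
value 4: 5 assignments
value 3: 4 assignments
value 2: 3 assignments
value 1: 2 assignments
value 0: 1 assignment
So 21 of the 36 assignments meet the threshold.

21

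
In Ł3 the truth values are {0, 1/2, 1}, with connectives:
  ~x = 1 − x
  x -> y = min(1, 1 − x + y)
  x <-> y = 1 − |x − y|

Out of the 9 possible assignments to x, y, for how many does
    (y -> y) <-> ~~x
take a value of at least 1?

3

x = 0, y = 0 ↦ 0  <
x = 0, y = 1/2 ↦ 0  <
x = 0, y = 1 ↦ 0  <
x = 1/2, y = 0 ↦ 1/2  <
x = 1/2, y = 1/2 ↦ 1/2  <
x = 1/2, y = 1 ↦ 1/2  <
x = 1, y = 0 ↦ 1  ≥
x = 1, y = 1/2 ↦ 1  ≥
x = 1, y = 1 ↦ 1  ≥
So 3 of the 9 assignments meet the threshold.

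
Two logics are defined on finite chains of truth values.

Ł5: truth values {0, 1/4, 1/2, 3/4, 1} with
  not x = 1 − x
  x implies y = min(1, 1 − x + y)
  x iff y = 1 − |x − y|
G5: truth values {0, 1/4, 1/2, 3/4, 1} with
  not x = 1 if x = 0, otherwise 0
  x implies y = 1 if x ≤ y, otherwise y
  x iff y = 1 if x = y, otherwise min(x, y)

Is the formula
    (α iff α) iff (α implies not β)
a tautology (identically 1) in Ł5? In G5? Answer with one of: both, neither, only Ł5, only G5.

neither

In Ł5: at α = 1/4, β = 1 the value is 3/4 — not a tautology.
In G5: at α = 1/4, β = 1/4 the value is 0 — not a tautology.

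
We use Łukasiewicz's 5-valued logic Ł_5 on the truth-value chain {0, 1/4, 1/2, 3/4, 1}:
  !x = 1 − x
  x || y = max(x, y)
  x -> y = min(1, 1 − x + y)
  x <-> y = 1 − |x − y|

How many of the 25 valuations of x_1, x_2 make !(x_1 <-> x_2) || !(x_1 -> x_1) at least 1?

2

value 1: 2 assignments (counts)
value 3/4: 4 assignments
value 1/2: 6 assignments
value 1/4: 8 assignments
value 0: 5 assignments
So 2 of the 25 assignments meet the threshold.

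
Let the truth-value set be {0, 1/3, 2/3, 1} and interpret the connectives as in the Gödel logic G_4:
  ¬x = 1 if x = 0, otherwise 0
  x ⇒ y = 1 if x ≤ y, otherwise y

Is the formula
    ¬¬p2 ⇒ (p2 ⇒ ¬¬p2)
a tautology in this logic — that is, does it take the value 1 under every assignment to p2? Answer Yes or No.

p2 = 0 ↦ 1
p2 = 1/3 ↦ 1
p2 = 2/3 ↦ 1
p2 = 1 ↦ 1
Every assignment gives a value ≥ 1.

Yes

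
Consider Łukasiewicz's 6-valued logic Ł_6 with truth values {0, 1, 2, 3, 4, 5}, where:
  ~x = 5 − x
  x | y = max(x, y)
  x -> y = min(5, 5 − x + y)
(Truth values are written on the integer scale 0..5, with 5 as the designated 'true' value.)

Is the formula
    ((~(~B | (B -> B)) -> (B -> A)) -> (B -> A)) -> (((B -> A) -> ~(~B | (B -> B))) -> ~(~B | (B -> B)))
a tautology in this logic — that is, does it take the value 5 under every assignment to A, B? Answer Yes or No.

Yes

At A = 1, B = 5, for instance:
~B = ~5 = 0
B -> B = 5 -> 5 = 5
~B | (B -> B) = 0 | 5 = 5
~(~B | (B -> B)) = ~5 = 0
B -> A = 5 -> 1 = 1
~(~B | (B -> B)) -> (B -> A) = 0 -> 1 = 5
(~(~B | (B -> B)) -> (B -> A)) -> (B -> A) = 5 -> 1 = 1
(B -> A) -> ~(~B | (B -> B)) = 1 -> 0 = 4
((B -> A) -> ~(~B | (B -> B))) -> ~(~B | (B -> B)) = 4 -> 0 = 1
((~(~B | (B -> B)) -> (B -> A)) -> (B -> A)) -> (((B -> A) -> ~(~B | (B -> B))) -> ~(~B | (B -> B))) = 1 -> 1 = 5
and checking the remaining 35 assignments likewise gives ≥ 5 in every case.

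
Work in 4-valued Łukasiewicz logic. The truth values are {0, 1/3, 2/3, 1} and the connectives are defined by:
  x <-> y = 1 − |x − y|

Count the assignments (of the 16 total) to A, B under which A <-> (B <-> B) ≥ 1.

A = 0, B = 0 ↦ 0  <
A = 0, B = 1/3 ↦ 0  <
A = 0, B = 2/3 ↦ 0  <
A = 0, B = 1 ↦ 0  <
A = 1/3, B = 0 ↦ 1/3  <
A = 1/3, B = 1/3 ↦ 1/3  <
A = 1/3, B = 2/3 ↦ 1/3  <
A = 1/3, B = 1 ↦ 1/3  <
A = 2/3, B = 0 ↦ 2/3  <
A = 2/3, B = 1/3 ↦ 2/3  <
A = 2/3, B = 2/3 ↦ 2/3  <
A = 2/3, B = 1 ↦ 2/3  <
A = 1, B = 0 ↦ 1  ≥
A = 1, B = 1/3 ↦ 1  ≥
A = 1, B = 2/3 ↦ 1  ≥
A = 1, B = 1 ↦ 1  ≥
So 4 of the 16 assignments meet the threshold.

4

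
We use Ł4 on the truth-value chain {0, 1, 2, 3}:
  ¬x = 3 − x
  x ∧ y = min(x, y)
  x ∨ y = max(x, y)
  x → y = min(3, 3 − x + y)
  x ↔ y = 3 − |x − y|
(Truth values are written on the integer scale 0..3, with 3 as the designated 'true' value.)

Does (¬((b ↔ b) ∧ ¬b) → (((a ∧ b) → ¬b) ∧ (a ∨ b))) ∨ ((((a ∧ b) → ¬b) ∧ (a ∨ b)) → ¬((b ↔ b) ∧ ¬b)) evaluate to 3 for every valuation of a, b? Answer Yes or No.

Yes

a = 0, b = 0 ↦ 3
a = 0, b = 1 ↦ 3
a = 0, b = 2 ↦ 3
a = 0, b = 3 ↦ 3
a = 1, b = 0 ↦ 3
a = 1, b = 1 ↦ 3
a = 1, b = 2 ↦ 3
a = 1, b = 3 ↦ 3
a = 2, b = 0 ↦ 3
a = 2, b = 1 ↦ 3
a = 2, b = 2 ↦ 3
a = 2, b = 3 ↦ 3
a = 3, b = 0 ↦ 3
a = 3, b = 1 ↦ 3
a = 3, b = 2 ↦ 3
a = 3, b = 3 ↦ 3
Every assignment gives a value ≥ 3.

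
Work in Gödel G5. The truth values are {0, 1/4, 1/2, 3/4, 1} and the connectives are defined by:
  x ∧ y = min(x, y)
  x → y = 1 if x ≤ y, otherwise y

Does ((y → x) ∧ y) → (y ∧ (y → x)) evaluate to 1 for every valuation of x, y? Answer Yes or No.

At x = 1/4, y = 3/4, for instance:
y → x = 3/4 → 1/4 = 1/4
(y → x) ∧ y = 1/4 ∧ 3/4 = 1/4
y ∧ (y → x) = 3/4 ∧ 1/4 = 1/4
((y → x) ∧ y) → (y ∧ (y → x)) = 1/4 → 1/4 = 1
and checking the remaining 24 assignments likewise gives ≥ 1 in every case.

Yes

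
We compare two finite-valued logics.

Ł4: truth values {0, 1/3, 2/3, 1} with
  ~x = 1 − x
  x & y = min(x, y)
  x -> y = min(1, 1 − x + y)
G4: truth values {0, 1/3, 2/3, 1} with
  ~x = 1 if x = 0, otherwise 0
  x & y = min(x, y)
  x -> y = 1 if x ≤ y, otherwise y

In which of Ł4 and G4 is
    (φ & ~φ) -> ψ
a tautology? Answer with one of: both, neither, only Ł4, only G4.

only G4

In Ł4: at φ = 1/3, ψ = 0 the value is 2/3 — not a tautology.
In G4: every assignment gives 1 — tautology.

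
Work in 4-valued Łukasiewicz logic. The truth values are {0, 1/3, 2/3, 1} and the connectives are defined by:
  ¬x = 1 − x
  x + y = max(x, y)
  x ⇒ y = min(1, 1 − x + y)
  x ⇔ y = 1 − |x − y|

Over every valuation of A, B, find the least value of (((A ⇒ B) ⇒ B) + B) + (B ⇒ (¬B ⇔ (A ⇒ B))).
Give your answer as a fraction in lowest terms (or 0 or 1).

2/3

Take A = 0, B = 2/3:
A ⇒ B = 0 ⇒ 2/3 = 1
(A ⇒ B) ⇒ B = 1 ⇒ 2/3 = 2/3
((A ⇒ B) ⇒ B) + B = 2/3 + 2/3 = 2/3
¬B = ¬2/3 = 1/3
A ⇒ B = 0 ⇒ 2/3 = 1
¬B ⇔ (A ⇒ B) = 1/3 ⇔ 1 = 1/3
B ⇒ (¬B ⇔ (A ⇒ B)) = 2/3 ⇒ 1/3 = 2/3
(((A ⇒ B) ⇒ B) + B) + (B ⇒ (¬B ⇔ (A ⇒ B))) = 2/3 + 2/3 = 2/3
No assignment yields a value below 2/3, so this is the minimum.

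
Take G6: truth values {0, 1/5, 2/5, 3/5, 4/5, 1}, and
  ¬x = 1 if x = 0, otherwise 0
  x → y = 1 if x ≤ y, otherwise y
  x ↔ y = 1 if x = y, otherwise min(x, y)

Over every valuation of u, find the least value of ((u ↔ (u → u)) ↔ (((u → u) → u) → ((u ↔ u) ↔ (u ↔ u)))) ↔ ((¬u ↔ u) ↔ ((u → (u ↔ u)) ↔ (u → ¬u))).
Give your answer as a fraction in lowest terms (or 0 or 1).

1/5

Take u = 1/5:
u → u = 1/5 → 1/5 = 1
u ↔ (u → u) = 1/5 ↔ 1 = 1/5
u → u = 1/5 → 1/5 = 1
(u → u) → u = 1 → 1/5 = 1/5
u ↔ u = 1/5 ↔ 1/5 = 1
u ↔ u = 1/5 ↔ 1/5 = 1
(u ↔ u) ↔ (u ↔ u) = 1 ↔ 1 = 1
((u → u) → u) → ((u ↔ u) ↔ (u ↔ u)) = 1/5 → 1 = 1
(u ↔ (u → u)) ↔ (((u → u) → u) → ((u ↔ u) ↔ (u ↔ u))) = 1/5 ↔ 1 = 1/5
¬u = ¬1/5 = 0
¬u ↔ u = 0 ↔ 1/5 = 0
u ↔ u = 1/5 ↔ 1/5 = 1
u → (u ↔ u) = 1/5 → 1 = 1
¬u = ¬1/5 = 0
u → ¬u = 1/5 → 0 = 0
(u → (u ↔ u)) ↔ (u → ¬u) = 1 ↔ 0 = 0
(¬u ↔ u) ↔ ((u → (u ↔ u)) ↔ (u → ¬u)) = 0 ↔ 0 = 1
((u ↔ (u → u)) ↔ (((u → u) → u) → ((u ↔ u) ↔ (u ↔ u)))) ↔ ((¬u ↔ u) ↔ ((u → (u ↔ u)) ↔ (u → ¬u))) = 1/5 ↔ 1 = 1/5
No assignment yields a value below 1/5, so this is the minimum.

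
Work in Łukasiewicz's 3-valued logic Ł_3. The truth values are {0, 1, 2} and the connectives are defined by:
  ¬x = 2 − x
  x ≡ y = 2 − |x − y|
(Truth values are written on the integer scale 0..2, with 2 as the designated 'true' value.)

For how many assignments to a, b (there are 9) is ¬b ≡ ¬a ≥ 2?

3

a = 0, b = 0 ↦ 2  ≥
a = 0, b = 1 ↦ 1  <
a = 0, b = 2 ↦ 0  <
a = 1, b = 0 ↦ 1  <
a = 1, b = 1 ↦ 2  ≥
a = 1, b = 2 ↦ 1  <
a = 2, b = 0 ↦ 0  <
a = 2, b = 1 ↦ 1  <
a = 2, b = 2 ↦ 2  ≥
So 3 of the 9 assignments meet the threshold.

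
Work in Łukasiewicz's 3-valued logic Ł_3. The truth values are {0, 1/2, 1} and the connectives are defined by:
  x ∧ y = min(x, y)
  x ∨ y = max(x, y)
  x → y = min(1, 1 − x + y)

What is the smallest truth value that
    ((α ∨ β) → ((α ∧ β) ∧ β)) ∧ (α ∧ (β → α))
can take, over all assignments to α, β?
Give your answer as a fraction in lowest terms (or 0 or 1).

Take α = 0, β = 0:
α ∨ β = 0 ∨ 0 = 0
α ∧ β = 0 ∧ 0 = 0
(α ∧ β) ∧ β = 0 ∧ 0 = 0
(α ∨ β) → ((α ∧ β) ∧ β) = 0 → 0 = 1
β → α = 0 → 0 = 1
α ∧ (β → α) = 0 ∧ 1 = 0
((α ∨ β) → ((α ∧ β) ∧ β)) ∧ (α ∧ (β → α)) = 1 ∧ 0 = 0
No assignment yields a value below 0, so this is the minimum.

0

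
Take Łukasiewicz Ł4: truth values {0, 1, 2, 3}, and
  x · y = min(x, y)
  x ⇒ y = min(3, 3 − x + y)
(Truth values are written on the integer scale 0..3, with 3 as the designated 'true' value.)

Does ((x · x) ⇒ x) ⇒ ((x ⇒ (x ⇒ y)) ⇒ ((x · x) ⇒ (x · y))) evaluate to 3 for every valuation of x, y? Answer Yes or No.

No

Counterexample: take x = 1, y = 0.
x · x = 1 · 1 = 1
(x · x) ⇒ x = 1 ⇒ 1 = 3
x ⇒ y = 1 ⇒ 0 = 2
x ⇒ (x ⇒ y) = 1 ⇒ 2 = 3
x · x = 1 · 1 = 1
x · y = 1 · 0 = 0
(x · x) ⇒ (x · y) = 1 ⇒ 0 = 2
(x ⇒ (x ⇒ y)) ⇒ ((x · x) ⇒ (x · y)) = 3 ⇒ 2 = 2
((x · x) ⇒ x) ⇒ ((x ⇒ (x ⇒ y)) ⇒ ((x · x) ⇒ (x · y))) = 3 ⇒ 2 = 2
This gives 2 ≠ 3.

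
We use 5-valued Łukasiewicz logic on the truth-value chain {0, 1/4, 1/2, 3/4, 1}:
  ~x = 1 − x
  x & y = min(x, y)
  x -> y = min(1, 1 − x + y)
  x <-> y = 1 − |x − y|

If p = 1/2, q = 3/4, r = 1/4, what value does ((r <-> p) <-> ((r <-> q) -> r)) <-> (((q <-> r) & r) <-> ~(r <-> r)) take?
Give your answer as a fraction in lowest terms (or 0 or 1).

3/4

r <-> p = 1/4 <-> 1/2 = 3/4
r <-> q = 1/4 <-> 3/4 = 1/2
(r <-> q) -> r = 1/2 -> 1/4 = 3/4
(r <-> p) <-> ((r <-> q) -> r) = 3/4 <-> 3/4 = 1
q <-> r = 3/4 <-> 1/4 = 1/2
(q <-> r) & r = 1/2 & 1/4 = 1/4
r <-> r = 1/4 <-> 1/4 = 1
~(r <-> r) = ~1 = 0
((q <-> r) & r) <-> ~(r <-> r) = 1/4 <-> 0 = 3/4
((r <-> p) <-> ((r <-> q) -> r)) <-> (((q <-> r) & r) <-> ~(r <-> r)) = 1 <-> 3/4 = 3/4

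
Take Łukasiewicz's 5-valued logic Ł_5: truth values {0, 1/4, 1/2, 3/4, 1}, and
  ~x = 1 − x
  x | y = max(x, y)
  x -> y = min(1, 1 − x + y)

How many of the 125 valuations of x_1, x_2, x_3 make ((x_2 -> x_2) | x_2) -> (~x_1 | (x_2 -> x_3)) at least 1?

85

value 1: 85 assignments (counts)
value 3/4: 22 assignments
value 1/2: 12 assignments
value 1/4: 5 assignments
value 0: 1 assignment
So 85 of the 125 assignments meet the threshold.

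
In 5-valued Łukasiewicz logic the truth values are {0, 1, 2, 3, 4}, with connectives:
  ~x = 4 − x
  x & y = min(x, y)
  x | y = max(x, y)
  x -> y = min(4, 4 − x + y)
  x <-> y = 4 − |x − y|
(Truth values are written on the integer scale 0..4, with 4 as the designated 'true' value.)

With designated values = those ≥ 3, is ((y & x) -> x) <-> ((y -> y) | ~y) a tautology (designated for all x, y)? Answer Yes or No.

Yes

At x = 2, y = 4, for instance:
y & x = 4 & 2 = 2
(y & x) -> x = 2 -> 2 = 4
y -> y = 4 -> 4 = 4
~y = ~4 = 0
(y -> y) | ~y = 4 | 0 = 4
((y & x) -> x) <-> ((y -> y) | ~y) = 4 <-> 4 = 4
and checking the remaining 24 assignments likewise gives ≥ 3 in every case.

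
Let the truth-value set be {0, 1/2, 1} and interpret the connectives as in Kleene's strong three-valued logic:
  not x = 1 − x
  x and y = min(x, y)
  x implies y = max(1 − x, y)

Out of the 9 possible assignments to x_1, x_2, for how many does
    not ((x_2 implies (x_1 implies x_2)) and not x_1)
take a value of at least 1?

3

x_1 = 0, x_2 = 0 ↦ 0  <
x_1 = 0, x_2 = 1/2 ↦ 0  <
x_1 = 0, x_2 = 1 ↦ 0  <
x_1 = 1/2, x_2 = 0 ↦ 1/2  <
x_1 = 1/2, x_2 = 1/2 ↦ 1/2  <
x_1 = 1/2, x_2 = 1 ↦ 1/2  <
x_1 = 1, x_2 = 0 ↦ 1  ≥
x_1 = 1, x_2 = 1/2 ↦ 1  ≥
x_1 = 1, x_2 = 1 ↦ 1  ≥
So 3 of the 9 assignments meet the threshold.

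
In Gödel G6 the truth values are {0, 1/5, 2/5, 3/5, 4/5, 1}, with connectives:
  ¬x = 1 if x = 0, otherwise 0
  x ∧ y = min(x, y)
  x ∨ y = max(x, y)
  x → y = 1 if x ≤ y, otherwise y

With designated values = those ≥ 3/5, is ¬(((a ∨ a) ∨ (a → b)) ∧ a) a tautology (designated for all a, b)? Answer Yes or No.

Counterexample: take a = 1/5, b = 0.
a ∨ a = 1/5 ∨ 1/5 = 1/5
a → b = 1/5 → 0 = 0
(a ∨ a) ∨ (a → b) = 1/5 ∨ 0 = 1/5
((a ∨ a) ∨ (a → b)) ∧ a = 1/5 ∧ 1/5 = 1/5
¬(((a ∨ a) ∨ (a → b)) ∧ a) = ¬1/5 = 0
This gives 0, which is below 3/5.

No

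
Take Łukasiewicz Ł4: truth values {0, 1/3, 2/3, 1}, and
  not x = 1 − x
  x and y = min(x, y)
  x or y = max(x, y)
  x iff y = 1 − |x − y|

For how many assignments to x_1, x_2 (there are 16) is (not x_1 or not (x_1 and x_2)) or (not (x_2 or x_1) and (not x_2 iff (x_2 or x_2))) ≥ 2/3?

x_1 = 0, x_2 = 0 ↦ 1  ≥
x_1 = 0, x_2 = 1/3 ↦ 1  ≥
x_1 = 0, x_2 = 2/3 ↦ 1  ≥
x_1 = 0, x_2 = 1 ↦ 1  ≥
x_1 = 1/3, x_2 = 0 ↦ 1  ≥
x_1 = 1/3, x_2 = 1/3 ↦ 2/3  ≥
x_1 = 1/3, x_2 = 2/3 ↦ 2/3  ≥
x_1 = 1/3, x_2 = 1 ↦ 2/3  ≥
x_1 = 2/3, x_2 = 0 ↦ 1  ≥
x_1 = 2/3, x_2 = 1/3 ↦ 2/3  ≥
x_1 = 2/3, x_2 = 2/3 ↦ 1/3  <
x_1 = 2/3, x_2 = 1 ↦ 1/3  <
x_1 = 1, x_2 = 0 ↦ 1  ≥
x_1 = 1, x_2 = 1/3 ↦ 2/3  ≥
x_1 = 1, x_2 = 2/3 ↦ 1/3  <
x_1 = 1, x_2 = 1 ↦ 0  <
So 12 of the 16 assignments meet the threshold.

12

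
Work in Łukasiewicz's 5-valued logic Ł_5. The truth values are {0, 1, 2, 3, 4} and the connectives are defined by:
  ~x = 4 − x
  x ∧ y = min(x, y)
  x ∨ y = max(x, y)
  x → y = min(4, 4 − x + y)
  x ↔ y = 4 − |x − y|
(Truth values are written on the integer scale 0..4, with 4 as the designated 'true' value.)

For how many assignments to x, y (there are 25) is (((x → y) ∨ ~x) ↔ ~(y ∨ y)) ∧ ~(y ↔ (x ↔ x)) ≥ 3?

value 4: 1 assignment (counts)
value 3: 5 assignments (counts)
value 2: 7 assignments
value 1: 6 assignments
value 0: 6 assignments
So 6 of the 25 assignments meet the threshold.

6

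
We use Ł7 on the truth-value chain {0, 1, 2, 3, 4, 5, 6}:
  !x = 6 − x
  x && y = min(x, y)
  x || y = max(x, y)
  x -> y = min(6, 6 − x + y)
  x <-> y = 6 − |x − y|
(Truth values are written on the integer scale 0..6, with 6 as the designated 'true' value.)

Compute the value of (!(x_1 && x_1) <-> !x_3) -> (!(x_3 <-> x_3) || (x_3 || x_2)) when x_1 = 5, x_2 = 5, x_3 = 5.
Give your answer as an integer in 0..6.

5

x_1 && x_1 = 5 && 5 = 5
!(x_1 && x_1) = !5 = 1
!x_3 = !5 = 1
!(x_1 && x_1) <-> !x_3 = 1 <-> 1 = 6
x_3 <-> x_3 = 5 <-> 5 = 6
!(x_3 <-> x_3) = !6 = 0
x_3 || x_2 = 5 || 5 = 5
!(x_3 <-> x_3) || (x_3 || x_2) = 0 || 5 = 5
(!(x_1 && x_1) <-> !x_3) -> (!(x_3 <-> x_3) || (x_3 || x_2)) = 6 -> 5 = 5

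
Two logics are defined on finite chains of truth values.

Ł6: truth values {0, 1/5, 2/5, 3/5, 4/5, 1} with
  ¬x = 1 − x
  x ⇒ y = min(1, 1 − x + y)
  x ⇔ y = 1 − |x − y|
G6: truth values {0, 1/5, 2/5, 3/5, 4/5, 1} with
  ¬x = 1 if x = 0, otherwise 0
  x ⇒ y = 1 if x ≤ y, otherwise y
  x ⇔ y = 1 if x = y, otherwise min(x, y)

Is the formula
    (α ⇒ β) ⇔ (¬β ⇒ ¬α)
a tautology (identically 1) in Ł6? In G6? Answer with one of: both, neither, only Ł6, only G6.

In Ł6: every assignment gives 1 — tautology.
In G6: at α = 2/5, β = 1/5 the value is 1/5 — not a tautology.

only Ł6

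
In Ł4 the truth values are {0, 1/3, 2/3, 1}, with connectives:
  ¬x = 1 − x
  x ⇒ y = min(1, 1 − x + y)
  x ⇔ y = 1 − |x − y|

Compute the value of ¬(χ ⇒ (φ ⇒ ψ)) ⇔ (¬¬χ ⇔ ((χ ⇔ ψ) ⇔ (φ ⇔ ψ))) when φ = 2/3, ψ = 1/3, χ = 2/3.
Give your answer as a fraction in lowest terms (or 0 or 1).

1/3

φ ⇒ ψ = 2/3 ⇒ 1/3 = 2/3
χ ⇒ (φ ⇒ ψ) = 2/3 ⇒ 2/3 = 1
¬(χ ⇒ (φ ⇒ ψ)) = ¬1 = 0
¬χ = ¬2/3 = 1/3
¬¬χ = ¬1/3 = 2/3
χ ⇔ ψ = 2/3 ⇔ 1/3 = 2/3
φ ⇔ ψ = 2/3 ⇔ 1/3 = 2/3
(χ ⇔ ψ) ⇔ (φ ⇔ ψ) = 2/3 ⇔ 2/3 = 1
¬¬χ ⇔ ((χ ⇔ ψ) ⇔ (φ ⇔ ψ)) = 2/3 ⇔ 1 = 2/3
¬(χ ⇒ (φ ⇒ ψ)) ⇔ (¬¬χ ⇔ ((χ ⇔ ψ) ⇔ (φ ⇔ ψ))) = 0 ⇔ 2/3 = 1/3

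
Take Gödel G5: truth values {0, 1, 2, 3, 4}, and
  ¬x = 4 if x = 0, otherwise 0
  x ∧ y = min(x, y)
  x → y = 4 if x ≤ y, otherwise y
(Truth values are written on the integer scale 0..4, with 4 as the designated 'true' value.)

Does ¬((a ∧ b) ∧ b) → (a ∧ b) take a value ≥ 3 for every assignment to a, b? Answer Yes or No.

Counterexample: take a = 0, b = 0.
a ∧ b = 0 ∧ 0 = 0
(a ∧ b) ∧ b = 0 ∧ 0 = 0
¬((a ∧ b) ∧ b) = ¬0 = 4
¬((a ∧ b) ∧ b) → (a ∧ b) = 4 → 0 = 0
This gives 0, which is below 3.

No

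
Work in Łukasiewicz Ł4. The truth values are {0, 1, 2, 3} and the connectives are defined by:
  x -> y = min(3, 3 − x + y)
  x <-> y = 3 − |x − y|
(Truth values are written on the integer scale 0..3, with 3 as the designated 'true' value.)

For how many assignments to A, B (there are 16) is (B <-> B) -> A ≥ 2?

8

A = 0, B = 0 ↦ 0  <
A = 0, B = 1 ↦ 0  <
A = 0, B = 2 ↦ 0  <
A = 0, B = 3 ↦ 0  <
A = 1, B = 0 ↦ 1  <
A = 1, B = 1 ↦ 1  <
A = 1, B = 2 ↦ 1  <
A = 1, B = 3 ↦ 1  <
A = 2, B = 0 ↦ 2  ≥
A = 2, B = 1 ↦ 2  ≥
A = 2, B = 2 ↦ 2  ≥
A = 2, B = 3 ↦ 2  ≥
A = 3, B = 0 ↦ 3  ≥
A = 3, B = 1 ↦ 3  ≥
A = 3, B = 2 ↦ 3  ≥
A = 3, B = 3 ↦ 3  ≥
So 8 of the 16 assignments meet the threshold.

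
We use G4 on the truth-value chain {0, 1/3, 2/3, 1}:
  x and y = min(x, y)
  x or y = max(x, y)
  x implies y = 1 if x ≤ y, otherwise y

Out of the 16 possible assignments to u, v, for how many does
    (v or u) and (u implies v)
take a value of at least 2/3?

8

u = 0, v = 0 ↦ 0  <
u = 0, v = 1/3 ↦ 1/3  <
u = 0, v = 2/3 ↦ 2/3  ≥
u = 0, v = 1 ↦ 1  ≥
u = 1/3, v = 0 ↦ 0  <
u = 1/3, v = 1/3 ↦ 1/3  <
u = 1/3, v = 2/3 ↦ 2/3  ≥
u = 1/3, v = 1 ↦ 1  ≥
u = 2/3, v = 0 ↦ 0  <
u = 2/3, v = 1/3 ↦ 1/3  <
u = 2/3, v = 2/3 ↦ 2/3  ≥
u = 2/3, v = 1 ↦ 1  ≥
u = 1, v = 0 ↦ 0  <
u = 1, v = 1/3 ↦ 1/3  <
u = 1, v = 2/3 ↦ 2/3  ≥
u = 1, v = 1 ↦ 1  ≥
So 8 of the 16 assignments meet the threshold.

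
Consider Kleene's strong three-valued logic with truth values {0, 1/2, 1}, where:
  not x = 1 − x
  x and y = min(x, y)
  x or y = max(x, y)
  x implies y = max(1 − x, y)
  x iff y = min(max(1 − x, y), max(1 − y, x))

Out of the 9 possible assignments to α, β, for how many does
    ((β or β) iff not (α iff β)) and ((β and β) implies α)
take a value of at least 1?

α = 0, β = 0 ↦ 1  ≥
α = 0, β = 1/2 ↦ 1/2  <
α = 0, β = 1 ↦ 0  <
α = 1/2, β = 0 ↦ 1/2  <
α = 1/2, β = 1/2 ↦ 1/2  <
α = 1/2, β = 1 ↦ 1/2  <
α = 1, β = 0 ↦ 0  <
α = 1, β = 1/2 ↦ 1/2  <
α = 1, β = 1 ↦ 0  <
So 1 of the 9 assignments meets the threshold.

1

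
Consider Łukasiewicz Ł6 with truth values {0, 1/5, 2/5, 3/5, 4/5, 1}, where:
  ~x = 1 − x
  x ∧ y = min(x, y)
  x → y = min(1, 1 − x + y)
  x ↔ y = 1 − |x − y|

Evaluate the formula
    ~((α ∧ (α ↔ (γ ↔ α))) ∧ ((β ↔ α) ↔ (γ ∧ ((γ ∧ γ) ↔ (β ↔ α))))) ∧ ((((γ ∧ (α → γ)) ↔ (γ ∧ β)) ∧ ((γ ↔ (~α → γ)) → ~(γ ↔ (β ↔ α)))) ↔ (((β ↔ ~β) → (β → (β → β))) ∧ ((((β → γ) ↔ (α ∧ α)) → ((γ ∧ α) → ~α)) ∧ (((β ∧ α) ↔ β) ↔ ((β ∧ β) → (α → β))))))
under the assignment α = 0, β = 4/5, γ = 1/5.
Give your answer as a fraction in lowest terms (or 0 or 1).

4/5

γ ↔ α = 1/5 ↔ 0 = 4/5
α ↔ (γ ↔ α) = 0 ↔ 4/5 = 1/5
α ∧ (α ↔ (γ ↔ α)) = 0 ∧ 1/5 = 0
β ↔ α = 4/5 ↔ 0 = 1/5
γ ∧ γ = 1/5 ∧ 1/5 = 1/5
β ↔ α = 4/5 ↔ 0 = 1/5
(γ ∧ γ) ↔ (β ↔ α) = 1/5 ↔ 1/5 = 1
γ ∧ ((γ ∧ γ) ↔ (β ↔ α)) = 1/5 ∧ 1 = 1/5
(β ↔ α) ↔ (γ ∧ ((γ ∧ γ) ↔ (β ↔ α))) = 1/5 ↔ 1/5 = 1
(α ∧ (α ↔ (γ ↔ α))) ∧ ((β ↔ α) ↔ (γ ∧ ((γ ∧ γ) ↔ (β ↔ α)))) = 0 ∧ 1 = 0
~((α ∧ (α ↔ (γ ↔ α))) ∧ ((β ↔ α) ↔ (γ ∧ ((γ ∧ γ) ↔ (β ↔ α))))) = ~0 = 1
α → γ = 0 → 1/5 = 1
γ ∧ (α → γ) = 1/5 ∧ 1 = 1/5
γ ∧ β = 1/5 ∧ 4/5 = 1/5
(γ ∧ (α → γ)) ↔ (γ ∧ β) = 1/5 ↔ 1/5 = 1
~α = ~0 = 1
~α → γ = 1 → 1/5 = 1/5
γ ↔ (~α → γ) = 1/5 ↔ 1/5 = 1
β ↔ α = 4/5 ↔ 0 = 1/5
γ ↔ (β ↔ α) = 1/5 ↔ 1/5 = 1
~(γ ↔ (β ↔ α)) = ~1 = 0
(γ ↔ (~α → γ)) → ~(γ ↔ (β ↔ α)) = 1 → 0 = 0
((γ ∧ (α → γ)) ↔ (γ ∧ β)) ∧ ((γ ↔ (~α → γ)) → ~(γ ↔ (β ↔ α))) = 1 ∧ 0 = 0
~β = ~4/5 = 1/5
β ↔ ~β = 4/5 ↔ 1/5 = 2/5
β → β = 4/5 → 4/5 = 1
β → (β → β) = 4/5 → 1 = 1
(β ↔ ~β) → (β → (β → β)) = 2/5 → 1 = 1
β → γ = 4/5 → 1/5 = 2/5
α ∧ α = 0 ∧ 0 = 0
(β → γ) ↔ (α ∧ α) = 2/5 ↔ 0 = 3/5
γ ∧ α = 1/5 ∧ 0 = 0
~α = ~0 = 1
(γ ∧ α) → ~α = 0 → 1 = 1
((β → γ) ↔ (α ∧ α)) → ((γ ∧ α) → ~α) = 3/5 → 1 = 1
β ∧ α = 4/5 ∧ 0 = 0
(β ∧ α) ↔ β = 0 ↔ 4/5 = 1/5
β ∧ β = 4/5 ∧ 4/5 = 4/5
α → β = 0 → 4/5 = 1
(β ∧ β) → (α → β) = 4/5 → 1 = 1
((β ∧ α) ↔ β) ↔ ((β ∧ β) → (α → β)) = 1/5 ↔ 1 = 1/5
(((β → γ) ↔ (α ∧ α)) → ((γ ∧ α) → ~α)) ∧ (((β ∧ α) ↔ β) ↔ ((β ∧ β) → (α → β))) = 1 ∧ 1/5 = 1/5
((β ↔ ~β) → (β → (β → β))) ∧ ((((β → γ) ↔ (α ∧ α)) → ((γ ∧ α) → ~α)) ∧ (((β ∧ α) ↔ β) ↔ ((β ∧ β) → (α → β)))) = 1 ∧ 1/5 = 1/5
(((γ ∧ (α → γ)) ↔ (γ ∧ β)) ∧ ((γ ↔ (~α → γ)) → ~(γ ↔ (β ↔ α)))) ↔ (((β ↔ ~β) → (β → (β → β))) ∧ ((((β → γ) ↔ (α ∧ α)) → ((γ ∧ α) → ~α)) ∧ (((β ∧ α) ↔ β) ↔ ((β ∧ β) → (α → β))))) = 0 ↔ 1/5 = 4/5
~((α ∧ (α ↔ (γ ↔ α))) ∧ ((β ↔ α) ↔ (γ ∧ ((γ ∧ γ) ↔ (β ↔ α))))) ∧ ((((γ ∧ (α → γ)) ↔ (γ ∧ β)) ∧ ((γ ↔ (~α → γ)) → ~(γ ↔ (β ↔ α)))) ↔ (((β ↔ ~β) → (β → (β → β))) ∧ ((((β → γ) ↔ (α ∧ α)) → ((γ ∧ α) → ~α)) ∧ (((β ∧ α) ↔ β) ↔ ((β ∧ β) → (α → β)))))) = 1 ∧ 4/5 = 4/5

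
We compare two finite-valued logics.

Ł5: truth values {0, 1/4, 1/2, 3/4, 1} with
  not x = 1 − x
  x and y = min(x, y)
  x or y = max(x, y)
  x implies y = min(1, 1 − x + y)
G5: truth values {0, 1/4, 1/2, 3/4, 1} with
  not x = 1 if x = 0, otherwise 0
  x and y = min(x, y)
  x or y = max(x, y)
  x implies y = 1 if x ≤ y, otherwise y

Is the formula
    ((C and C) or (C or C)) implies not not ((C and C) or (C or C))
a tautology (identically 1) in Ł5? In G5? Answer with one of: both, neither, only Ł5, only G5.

both

In Ł5: every assignment gives 1 — tautology.
In G5: every assignment gives 1 — tautology.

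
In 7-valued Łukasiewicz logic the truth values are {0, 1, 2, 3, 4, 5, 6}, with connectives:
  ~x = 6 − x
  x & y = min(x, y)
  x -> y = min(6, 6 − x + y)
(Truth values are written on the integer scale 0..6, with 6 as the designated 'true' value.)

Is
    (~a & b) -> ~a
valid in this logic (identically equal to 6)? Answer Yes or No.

Yes

At a = 3, b = 2, for instance:
~a = ~3 = 3
~a & b = 3 & 2 = 2
(~a & b) -> ~a = 2 -> 3 = 6
and checking the remaining 48 assignments likewise gives ≥ 6 in every case.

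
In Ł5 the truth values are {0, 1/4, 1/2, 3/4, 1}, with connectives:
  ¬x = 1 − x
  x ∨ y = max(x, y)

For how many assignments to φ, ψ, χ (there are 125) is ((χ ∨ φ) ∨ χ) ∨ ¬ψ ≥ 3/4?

value 1: 61 assignments (counts)
value 3/4: 37 assignments (counts)
value 1/2: 19 assignments
value 1/4: 7 assignments
value 0: 1 assignment
So 98 of the 125 assignments meet the threshold.

98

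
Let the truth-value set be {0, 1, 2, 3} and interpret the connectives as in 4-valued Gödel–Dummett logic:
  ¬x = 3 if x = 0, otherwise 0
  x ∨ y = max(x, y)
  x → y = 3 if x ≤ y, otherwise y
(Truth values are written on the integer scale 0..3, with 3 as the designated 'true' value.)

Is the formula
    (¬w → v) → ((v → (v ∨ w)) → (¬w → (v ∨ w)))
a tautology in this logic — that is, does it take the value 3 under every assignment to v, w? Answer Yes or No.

Yes

v = 0, w = 0 ↦ 3
v = 0, w = 1 ↦ 3
v = 0, w = 2 ↦ 3
v = 0, w = 3 ↦ 3
v = 1, w = 0 ↦ 3
v = 1, w = 1 ↦ 3
v = 1, w = 2 ↦ 3
v = 1, w = 3 ↦ 3
v = 2, w = 0 ↦ 3
v = 2, w = 1 ↦ 3
v = 2, w = 2 ↦ 3
v = 2, w = 3 ↦ 3
v = 3, w = 0 ↦ 3
v = 3, w = 1 ↦ 3
v = 3, w = 2 ↦ 3
v = 3, w = 3 ↦ 3
Every assignment gives a value ≥ 3.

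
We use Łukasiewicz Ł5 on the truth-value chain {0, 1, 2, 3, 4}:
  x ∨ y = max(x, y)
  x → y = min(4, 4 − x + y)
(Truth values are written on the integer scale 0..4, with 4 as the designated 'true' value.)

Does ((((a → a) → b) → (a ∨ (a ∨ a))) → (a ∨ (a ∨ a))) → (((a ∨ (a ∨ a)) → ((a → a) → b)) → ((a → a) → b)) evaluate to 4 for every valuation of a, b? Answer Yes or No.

At a = 0, b = 3, for instance:
a → a = 0 → 0 = 4
(a → a) → b = 4 → 3 = 3
a ∨ a = 0 ∨ 0 = 0
a ∨ (a ∨ a) = 0 ∨ 0 = 0
((a → a) → b) → (a ∨ (a ∨ a)) = 3 → 0 = 1
(((a → a) → b) → (a ∨ (a ∨ a))) → (a ∨ (a ∨ a)) = 1 → 0 = 3
(a ∨ (a ∨ a)) → ((a → a) → b) = 0 → 3 = 4
((a ∨ (a ∨ a)) → ((a → a) → b)) → ((a → a) → b) = 4 → 3 = 3
((((a → a) → b) → (a ∨ (a ∨ a))) → (a ∨ (a ∨ a))) → (((a ∨ (a ∨ a)) → ((a → a) → b)) → ((a → a) → b)) = 3 → 3 = 4
and checking the remaining 24 assignments likewise gives ≥ 4 in every case.

Yes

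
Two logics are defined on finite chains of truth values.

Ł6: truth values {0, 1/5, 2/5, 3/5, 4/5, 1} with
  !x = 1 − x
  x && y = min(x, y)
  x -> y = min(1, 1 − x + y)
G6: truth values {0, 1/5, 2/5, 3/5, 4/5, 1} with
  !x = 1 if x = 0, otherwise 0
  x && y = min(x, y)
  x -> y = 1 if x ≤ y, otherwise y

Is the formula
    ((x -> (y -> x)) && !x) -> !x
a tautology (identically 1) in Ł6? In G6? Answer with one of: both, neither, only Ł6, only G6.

In Ł6: every assignment gives 1 — tautology.
In G6: every assignment gives 1 — tautology.

both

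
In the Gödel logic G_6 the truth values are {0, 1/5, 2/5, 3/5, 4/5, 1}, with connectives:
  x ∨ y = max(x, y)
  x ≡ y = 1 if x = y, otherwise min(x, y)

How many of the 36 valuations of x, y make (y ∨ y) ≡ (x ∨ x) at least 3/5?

12

value 1: 6 assignments (counts)
value 4/5: 2 assignments (counts)
value 3/5: 4 assignments (counts)
value 2/5: 6 assignments
value 1/5: 8 assignments
value 0: 10 assignments
So 12 of the 36 assignments meet the threshold.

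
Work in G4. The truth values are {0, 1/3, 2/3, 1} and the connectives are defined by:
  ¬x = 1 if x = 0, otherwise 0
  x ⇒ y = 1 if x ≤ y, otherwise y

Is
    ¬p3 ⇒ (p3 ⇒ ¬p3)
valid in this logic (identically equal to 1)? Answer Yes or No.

p3 = 0 ↦ 1
p3 = 1/3 ↦ 1
p3 = 2/3 ↦ 1
p3 = 1 ↦ 1
Every assignment gives a value ≥ 1.

Yes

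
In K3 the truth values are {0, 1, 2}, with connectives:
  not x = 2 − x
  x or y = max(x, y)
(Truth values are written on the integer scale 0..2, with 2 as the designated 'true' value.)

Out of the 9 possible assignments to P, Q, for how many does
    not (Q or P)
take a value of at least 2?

1

P = 0, Q = 0 ↦ 2  ≥
P = 0, Q = 1 ↦ 1  <
P = 0, Q = 2 ↦ 0  <
P = 1, Q = 0 ↦ 1  <
P = 1, Q = 1 ↦ 1  <
P = 1, Q = 2 ↦ 0  <
P = 2, Q = 0 ↦ 0  <
P = 2, Q = 1 ↦ 0  <
P = 2, Q = 2 ↦ 0  <
So 1 of the 9 assignments meets the threshold.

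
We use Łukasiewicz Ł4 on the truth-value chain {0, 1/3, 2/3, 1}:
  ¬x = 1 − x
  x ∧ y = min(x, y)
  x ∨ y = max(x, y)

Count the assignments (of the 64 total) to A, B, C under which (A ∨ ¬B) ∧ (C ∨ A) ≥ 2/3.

value 1: 19 assignments (counts)
value 2/3: 21 assignments (counts)
value 1/3: 17 assignments
value 0: 7 assignments
So 40 of the 64 assignments meet the threshold.

40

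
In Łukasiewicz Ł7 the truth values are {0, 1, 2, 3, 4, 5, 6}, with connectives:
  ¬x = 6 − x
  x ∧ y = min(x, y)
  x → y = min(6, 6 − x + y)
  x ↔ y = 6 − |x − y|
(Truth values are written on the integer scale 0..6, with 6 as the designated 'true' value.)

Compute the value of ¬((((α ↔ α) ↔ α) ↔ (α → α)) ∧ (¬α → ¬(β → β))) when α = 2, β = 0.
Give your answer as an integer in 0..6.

4

α ↔ α = 2 ↔ 2 = 6
(α ↔ α) ↔ α = 6 ↔ 2 = 2
α → α = 2 → 2 = 6
((α ↔ α) ↔ α) ↔ (α → α) = 2 ↔ 6 = 2
¬α = ¬2 = 4
β → β = 0 → 0 = 6
¬(β → β) = ¬6 = 0
¬α → ¬(β → β) = 4 → 0 = 2
(((α ↔ α) ↔ α) ↔ (α → α)) ∧ (¬α → ¬(β → β)) = 2 ∧ 2 = 2
¬((((α ↔ α) ↔ α) ↔ (α → α)) ∧ (¬α → ¬(β → β))) = ¬2 = 4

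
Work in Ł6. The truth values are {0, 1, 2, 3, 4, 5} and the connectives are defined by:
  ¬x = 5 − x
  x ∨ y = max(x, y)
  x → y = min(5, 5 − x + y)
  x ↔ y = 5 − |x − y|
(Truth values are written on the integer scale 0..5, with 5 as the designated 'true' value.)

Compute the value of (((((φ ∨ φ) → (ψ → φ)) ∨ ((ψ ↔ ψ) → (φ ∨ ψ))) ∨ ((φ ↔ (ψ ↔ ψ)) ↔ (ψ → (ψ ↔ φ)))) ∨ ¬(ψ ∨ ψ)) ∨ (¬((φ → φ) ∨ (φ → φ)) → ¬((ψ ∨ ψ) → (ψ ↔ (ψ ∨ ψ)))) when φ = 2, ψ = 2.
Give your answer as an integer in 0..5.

φ ∨ φ = 2 ∨ 2 = 2
ψ → φ = 2 → 2 = 5
(φ ∨ φ) → (ψ → φ) = 2 → 5 = 5
ψ ↔ ψ = 2 ↔ 2 = 5
φ ∨ ψ = 2 ∨ 2 = 2
(ψ ↔ ψ) → (φ ∨ ψ) = 5 → 2 = 2
((φ ∨ φ) → (ψ → φ)) ∨ ((ψ ↔ ψ) → (φ ∨ ψ)) = 5 ∨ 2 = 5
ψ ↔ ψ = 2 ↔ 2 = 5
φ ↔ (ψ ↔ ψ) = 2 ↔ 5 = 2
ψ ↔ φ = 2 ↔ 2 = 5
ψ → (ψ ↔ φ) = 2 → 5 = 5
(φ ↔ (ψ ↔ ψ)) ↔ (ψ → (ψ ↔ φ)) = 2 ↔ 5 = 2
(((φ ∨ φ) → (ψ → φ)) ∨ ((ψ ↔ ψ) → (φ ∨ ψ))) ∨ ((φ ↔ (ψ ↔ ψ)) ↔ (ψ → (ψ ↔ φ))) = 5 ∨ 2 = 5
ψ ∨ ψ = 2 ∨ 2 = 2
¬(ψ ∨ ψ) = ¬2 = 3
((((φ ∨ φ) → (ψ → φ)) ∨ ((ψ ↔ ψ) → (φ ∨ ψ))) ∨ ((φ ↔ (ψ ↔ ψ)) ↔ (ψ → (ψ ↔ φ)))) ∨ ¬(ψ ∨ ψ) = 5 ∨ 3 = 5
φ → φ = 2 → 2 = 5
φ → φ = 2 → 2 = 5
(φ → φ) ∨ (φ → φ) = 5 ∨ 5 = 5
¬((φ → φ) ∨ (φ → φ)) = ¬5 = 0
ψ ∨ ψ = 2 ∨ 2 = 2
ψ ∨ ψ = 2 ∨ 2 = 2
ψ ↔ (ψ ∨ ψ) = 2 ↔ 2 = 5
(ψ ∨ ψ) → (ψ ↔ (ψ ∨ ψ)) = 2 → 5 = 5
¬((ψ ∨ ψ) → (ψ ↔ (ψ ∨ ψ))) = ¬5 = 0
¬((φ → φ) ∨ (φ → φ)) → ¬((ψ ∨ ψ) → (ψ ↔ (ψ ∨ ψ))) = 0 → 0 = 5
(((((φ ∨ φ) → (ψ → φ)) ∨ ((ψ ↔ ψ) → (φ ∨ ψ))) ∨ ((φ ↔ (ψ ↔ ψ)) ↔ (ψ → (ψ ↔ φ)))) ∨ ¬(ψ ∨ ψ)) ∨ (¬((φ → φ) ∨ (φ → φ)) → ¬((ψ ∨ ψ) → (ψ ↔ (ψ ∨ ψ)))) = 5 ∨ 5 = 5

5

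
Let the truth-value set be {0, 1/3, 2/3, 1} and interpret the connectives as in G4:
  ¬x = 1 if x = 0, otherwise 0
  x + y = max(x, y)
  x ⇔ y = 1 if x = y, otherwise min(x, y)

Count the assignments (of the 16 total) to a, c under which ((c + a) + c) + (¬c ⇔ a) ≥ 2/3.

a = 0, c = 0 ↦ 0  <
a = 0, c = 1/3 ↦ 1  ≥
a = 0, c = 2/3 ↦ 1  ≥
a = 0, c = 1 ↦ 1  ≥
a = 1/3, c = 0 ↦ 1/3  <
a = 1/3, c = 1/3 ↦ 1/3  <
a = 1/3, c = 2/3 ↦ 2/3  ≥
a = 1/3, c = 1 ↦ 1  ≥
a = 2/3, c = 0 ↦ 2/3  ≥
a = 2/3, c = 1/3 ↦ 2/3  ≥
a = 2/3, c = 2/3 ↦ 2/3  ≥
a = 2/3, c = 1 ↦ 1  ≥
a = 1, c = 0 ↦ 1  ≥
a = 1, c = 1/3 ↦ 1  ≥
a = 1, c = 2/3 ↦ 1  ≥
a = 1, c = 1 ↦ 1  ≥
So 13 of the 16 assignments meet the threshold.

13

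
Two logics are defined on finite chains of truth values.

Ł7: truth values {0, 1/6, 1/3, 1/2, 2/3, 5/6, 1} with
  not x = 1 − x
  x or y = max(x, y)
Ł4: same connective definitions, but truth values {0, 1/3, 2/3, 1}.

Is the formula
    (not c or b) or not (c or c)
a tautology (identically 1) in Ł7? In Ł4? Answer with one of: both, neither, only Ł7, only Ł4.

In Ł7: at b = 0, c = 1/6 the value is 5/6 — not a tautology.
In Ł4: at b = 0, c = 1/3 the value is 2/3 — not a tautology.

neither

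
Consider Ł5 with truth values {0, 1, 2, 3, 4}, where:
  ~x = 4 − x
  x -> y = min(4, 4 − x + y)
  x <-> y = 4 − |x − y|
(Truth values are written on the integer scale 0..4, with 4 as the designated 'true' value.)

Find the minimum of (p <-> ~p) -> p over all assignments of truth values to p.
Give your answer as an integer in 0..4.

2

Take p = 2:
~p = ~2 = 2
p <-> ~p = 2 <-> 2 = 4
(p <-> ~p) -> p = 4 -> 2 = 2
No assignment yields a value below 2, so this is the minimum.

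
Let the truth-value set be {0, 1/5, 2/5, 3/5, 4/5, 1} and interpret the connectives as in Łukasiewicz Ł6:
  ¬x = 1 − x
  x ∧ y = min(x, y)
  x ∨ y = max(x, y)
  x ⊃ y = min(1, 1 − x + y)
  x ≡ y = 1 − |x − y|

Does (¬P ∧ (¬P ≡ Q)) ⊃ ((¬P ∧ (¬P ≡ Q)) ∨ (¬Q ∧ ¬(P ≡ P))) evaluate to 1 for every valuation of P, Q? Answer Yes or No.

At P = 4/5, Q = 1/5, for instance:
¬P = ¬4/5 = 1/5
¬P = ¬4/5 = 1/5
¬P ≡ Q = 1/5 ≡ 1/5 = 1
¬P ∧ (¬P ≡ Q) = 1/5 ∧ 1 = 1/5
¬Q = ¬1/5 = 4/5
P ≡ P = 4/5 ≡ 4/5 = 1
¬(P ≡ P) = ¬1 = 0
¬Q ∧ ¬(P ≡ P) = 4/5 ∧ 0 = 0
(¬P ∧ (¬P ≡ Q)) ∨ (¬Q ∧ ¬(P ≡ P)) = 1/5 ∨ 0 = 1/5
(¬P ∧ (¬P ≡ Q)) ⊃ ((¬P ∧ (¬P ≡ Q)) ∨ (¬Q ∧ ¬(P ≡ P))) = 1/5 ⊃ 1/5 = 1
and checking the remaining 35 assignments likewise gives ≥ 1 in every case.

Yes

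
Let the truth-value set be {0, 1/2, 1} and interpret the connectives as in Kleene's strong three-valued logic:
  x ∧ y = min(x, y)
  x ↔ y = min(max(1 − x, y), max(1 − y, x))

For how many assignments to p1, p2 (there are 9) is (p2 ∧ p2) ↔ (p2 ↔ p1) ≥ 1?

p1 = 0, p2 = 0 ↦ 0  <
p1 = 0, p2 = 1/2 ↦ 1/2  <
p1 = 0, p2 = 1 ↦ 0  <
p1 = 1/2, p2 = 0 ↦ 1/2  <
p1 = 1/2, p2 = 1/2 ↦ 1/2  <
p1 = 1/2, p2 = 1 ↦ 1/2  <
p1 = 1, p2 = 0 ↦ 1  ≥
p1 = 1, p2 = 1/2 ↦ 1/2  <
p1 = 1, p2 = 1 ↦ 1  ≥
So 2 of the 9 assignments meet the threshold.

2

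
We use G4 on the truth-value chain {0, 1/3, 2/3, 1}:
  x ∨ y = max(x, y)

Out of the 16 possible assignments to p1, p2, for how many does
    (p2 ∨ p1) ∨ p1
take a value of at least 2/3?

12

p1 = 0, p2 = 0 ↦ 0  <
p1 = 0, p2 = 1/3 ↦ 1/3  <
p1 = 0, p2 = 2/3 ↦ 2/3  ≥
p1 = 0, p2 = 1 ↦ 1  ≥
p1 = 1/3, p2 = 0 ↦ 1/3  <
p1 = 1/3, p2 = 1/3 ↦ 1/3  <
p1 = 1/3, p2 = 2/3 ↦ 2/3  ≥
p1 = 1/3, p2 = 1 ↦ 1  ≥
p1 = 2/3, p2 = 0 ↦ 2/3  ≥
p1 = 2/3, p2 = 1/3 ↦ 2/3  ≥
p1 = 2/3, p2 = 2/3 ↦ 2/3  ≥
p1 = 2/3, p2 = 1 ↦ 1  ≥
p1 = 1, p2 = 0 ↦ 1  ≥
p1 = 1, p2 = 1/3 ↦ 1  ≥
p1 = 1, p2 = 2/3 ↦ 1  ≥
p1 = 1, p2 = 1 ↦ 1  ≥
So 12 of the 16 assignments meet the threshold.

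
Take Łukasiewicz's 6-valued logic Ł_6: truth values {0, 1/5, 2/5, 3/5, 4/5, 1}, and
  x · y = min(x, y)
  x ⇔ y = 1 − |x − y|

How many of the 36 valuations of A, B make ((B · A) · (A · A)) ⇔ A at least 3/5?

30

value 1: 21 assignments (counts)
value 4/5: 5 assignments (counts)
value 3/5: 4 assignments (counts)
value 2/5: 3 assignments
value 1/5: 2 assignments
value 0: 1 assignment
So 30 of the 36 assignments meet the threshold.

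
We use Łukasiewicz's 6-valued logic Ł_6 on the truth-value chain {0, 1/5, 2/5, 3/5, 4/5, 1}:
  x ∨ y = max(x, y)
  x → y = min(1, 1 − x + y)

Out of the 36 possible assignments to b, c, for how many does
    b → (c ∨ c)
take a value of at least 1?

21

value 1: 21 assignments (counts)
value 4/5: 5 assignments
value 3/5: 4 assignments
value 2/5: 3 assignments
value 1/5: 2 assignments
value 0: 1 assignment
So 21 of the 36 assignments meet the threshold.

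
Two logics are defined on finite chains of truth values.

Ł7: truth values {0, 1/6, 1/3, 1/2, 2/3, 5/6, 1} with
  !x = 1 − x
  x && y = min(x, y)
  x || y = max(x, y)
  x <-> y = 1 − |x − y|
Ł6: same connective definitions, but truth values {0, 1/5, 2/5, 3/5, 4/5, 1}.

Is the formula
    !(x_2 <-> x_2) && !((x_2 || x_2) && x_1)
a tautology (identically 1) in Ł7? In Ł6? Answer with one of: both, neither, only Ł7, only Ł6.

neither

In Ł7: at x_1 = 0, x_2 = 0 the value is 0 — not a tautology.
In Ł6: at x_1 = 0, x_2 = 0 the value is 0 — not a tautology.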